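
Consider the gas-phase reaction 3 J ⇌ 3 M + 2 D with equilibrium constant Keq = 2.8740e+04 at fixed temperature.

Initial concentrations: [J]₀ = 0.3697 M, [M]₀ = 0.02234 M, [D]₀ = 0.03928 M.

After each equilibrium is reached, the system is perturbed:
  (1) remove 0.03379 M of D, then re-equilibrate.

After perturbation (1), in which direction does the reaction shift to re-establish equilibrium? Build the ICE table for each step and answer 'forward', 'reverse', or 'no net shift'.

Direction: forward

Q₀ = 3.4044e-07 vs Keq = 2.8740e+04 ⇒ Q<K, forward
Step 1:
                   J          M          D
  I           0.3697    0.02234    0.03928
  C          -0.3643     0.3643     0.2428
  E         0.005429     0.3866     0.2821
  solve Keq expr → x = 0.1214; check Q = 2.8740e+04
Then remove 0.03379 M of D.
Step 2:
                   J          M          D
  I         0.005429     0.3866     0.2483
  C       -4.3320e-04 4.3320e-04 2.8880e-04
  E         0.004996      0.387     0.2486
  solve Keq expr → x = 1.4440e-04; check Q = 2.8740e+04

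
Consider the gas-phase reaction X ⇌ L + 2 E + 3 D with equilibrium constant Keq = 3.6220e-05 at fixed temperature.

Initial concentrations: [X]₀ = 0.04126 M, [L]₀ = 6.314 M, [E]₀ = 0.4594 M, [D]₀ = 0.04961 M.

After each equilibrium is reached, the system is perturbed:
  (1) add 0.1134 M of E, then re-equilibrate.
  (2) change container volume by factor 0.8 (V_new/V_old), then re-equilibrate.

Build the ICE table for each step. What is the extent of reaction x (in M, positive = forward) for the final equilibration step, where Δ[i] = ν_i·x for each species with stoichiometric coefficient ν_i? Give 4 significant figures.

Q₀ = 0.003943 vs Keq = 3.6220e-05 ⇒ Q>K, reverse
Step 1:
                  X         L         E         D
  init      0.04126     6.314    0.4594   0.04961
  Δ          0.0126   -0.0126  -0.02521  -0.03781
  eq        0.05386     6.301    0.4342    0.0118
  solve Keq expr → x = -0.0126; check Q = 3.6220e-05
Then add 0.1134 M of E.
Step 2:
                  X         L         E         D
  init      0.05386     6.301    0.5476    0.0118
  Δ       5.4766e-04 -5.4766e-04 -0.001095 -0.001643
  eq        0.05441     6.301    0.5465   0.01016
  solve Keq expr → x = -5.4766e-04; check Q = 3.6220e-05
Then change container volume by factor 0.8 (V_new/V_old).
Step 3:
                  X         L         E         D
  init      0.06801     7.876    0.6831   0.01269
  Δ        0.001288 -0.001288 -0.002577 -0.003865
  eq         0.0693     7.875    0.6805  0.008829
  solve Keq expr → x = -0.001288; check Q = 3.6220e-05

x = -0.001288 M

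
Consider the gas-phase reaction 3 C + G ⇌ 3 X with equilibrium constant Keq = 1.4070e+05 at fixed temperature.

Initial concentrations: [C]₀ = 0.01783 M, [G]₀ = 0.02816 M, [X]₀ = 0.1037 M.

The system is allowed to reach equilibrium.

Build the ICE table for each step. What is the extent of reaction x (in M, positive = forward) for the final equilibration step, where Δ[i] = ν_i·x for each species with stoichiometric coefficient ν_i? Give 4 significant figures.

Q₀ = 6986 vs Keq = 1.4070e+05 ⇒ Q<K, forward
Step 1:
                   C          G          X
  Initial    0.01783    0.02816     0.1037
  Change    -0.01031  -0.003435    0.01031
  Equil     0.007524    0.02472      0.114
  solve Keq expr → x = 0.003435; check Q = 1.4070e+05

x = 0.003435 M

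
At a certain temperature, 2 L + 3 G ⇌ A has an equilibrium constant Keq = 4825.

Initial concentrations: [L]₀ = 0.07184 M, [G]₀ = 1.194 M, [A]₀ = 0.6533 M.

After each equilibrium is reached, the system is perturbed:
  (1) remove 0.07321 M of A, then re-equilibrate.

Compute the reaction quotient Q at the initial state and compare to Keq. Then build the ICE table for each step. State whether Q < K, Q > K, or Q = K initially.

Q₀ = 74.36 vs Keq = 4825 ⇒ Q<K, forward
Step 1:
                    L           G           A
  I           0.07184       1.194      0.6533
  C          -0.06154    -0.09231     0.03077
  E            0.0103       1.102      0.6841
  solve Keq expr → x = 0.03077; check Q = 4825
Then remove 0.07321 M of A.
Step 2:
                    L           G           A
  I            0.0103       1.102      0.6109
  C       -5.5338e-04 -8.3007e-04  2.7669e-04
  E          0.009744       1.101      0.6111
  solve Keq expr → x = 2.7669e-04; check Q = 4825

Q₀ = 74.36; Q < K (proceeds forward)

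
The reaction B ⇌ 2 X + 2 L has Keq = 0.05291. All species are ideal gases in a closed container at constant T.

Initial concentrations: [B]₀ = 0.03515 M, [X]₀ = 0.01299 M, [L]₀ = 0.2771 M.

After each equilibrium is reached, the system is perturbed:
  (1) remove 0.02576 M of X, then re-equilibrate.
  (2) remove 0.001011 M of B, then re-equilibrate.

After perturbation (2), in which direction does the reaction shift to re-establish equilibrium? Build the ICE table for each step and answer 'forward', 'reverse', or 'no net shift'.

Direction: reverse

Q₀ = 3.6861e-04 vs Keq = 0.05291 ⇒ Q<K, forward
Step 1:
                    B           X           L
  I           0.03515     0.01299      0.2771
  C          -0.02631     0.05261     0.05261
  E          0.008843      0.0656      0.3297
  solve Keq expr → x = 0.02631; check Q = 0.05291
Then remove 0.02576 M of X.
Step 2:
                    B           X           L
  I          0.008843     0.03984      0.3297
  C         -0.003938    0.007876    0.007876
  E          0.004905     0.04772      0.3376
  solve Keq expr → x = 0.003938; check Q = 0.05291
Then remove 0.001011 M of B.
Step 3:
                    B           X           L
  I          0.003894     0.04772      0.3376
  C        6.9253e-04   -0.001385   -0.001385
  E          0.004587     0.04633      0.3362
  solve Keq expr → x = -6.9253e-04; check Q = 0.05291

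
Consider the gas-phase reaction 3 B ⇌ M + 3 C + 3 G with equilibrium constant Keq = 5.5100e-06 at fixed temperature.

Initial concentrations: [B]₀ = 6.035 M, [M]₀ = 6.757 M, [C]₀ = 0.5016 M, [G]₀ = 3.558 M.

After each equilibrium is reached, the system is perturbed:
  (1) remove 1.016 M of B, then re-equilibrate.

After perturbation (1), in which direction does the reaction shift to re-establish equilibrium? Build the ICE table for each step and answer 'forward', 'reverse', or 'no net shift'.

Q₀ = 0.1747 vs Keq = 5.5100e-06 ⇒ Q>K, reverse
Step 1:
                   B          M          C          G
  I            6.035      6.757     0.5016      3.558
  C           0.4817    -0.1606    -0.4817    -0.4817
  E            6.517      6.596    0.01995      3.076
  solve Keq expr → x = -0.1606; check Q = 5.5100e-06
Then remove 1.016 M of B.
Step 2:
                   B          M          C          G
  I            5.501      6.596    0.01995      3.076
  C         0.003083  -0.001028  -0.003083  -0.003083
  E            5.504      6.595    0.01687      3.073
  solve Keq expr → x = -0.001028; check Q = 5.5100e-06

Direction: reverse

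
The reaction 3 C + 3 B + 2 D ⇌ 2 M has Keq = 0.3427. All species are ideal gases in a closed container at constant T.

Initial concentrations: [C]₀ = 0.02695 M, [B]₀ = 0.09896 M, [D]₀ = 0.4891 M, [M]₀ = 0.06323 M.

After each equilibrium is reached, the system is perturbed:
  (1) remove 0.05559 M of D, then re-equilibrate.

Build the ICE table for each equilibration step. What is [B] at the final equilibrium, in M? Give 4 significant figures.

[B]_eq = 0.1923 M

Q₀ = 8.8104e+05 vs Keq = 0.3427 ⇒ Q>K, reverse
Step 1:
                    C           B           D           M
  I           0.02695     0.09896      0.4891     0.06323
  C           0.09315     0.09315      0.0621     -0.0621
  E            0.1201      0.1921      0.5512    0.001131
  solve Keq expr → x = -0.03105; check Q = 0.3427
Then remove 0.05559 M of D.
Step 2:
                    C           B           D           M
  I            0.1201      0.1921      0.4956    0.001131
  C        1.6560e-04  1.6560e-04  1.1040e-04 -1.1040e-04
  E            0.1203      0.1923      0.4957     0.00102
  solve Keq expr → x = -5.5199e-05; check Q = 0.3427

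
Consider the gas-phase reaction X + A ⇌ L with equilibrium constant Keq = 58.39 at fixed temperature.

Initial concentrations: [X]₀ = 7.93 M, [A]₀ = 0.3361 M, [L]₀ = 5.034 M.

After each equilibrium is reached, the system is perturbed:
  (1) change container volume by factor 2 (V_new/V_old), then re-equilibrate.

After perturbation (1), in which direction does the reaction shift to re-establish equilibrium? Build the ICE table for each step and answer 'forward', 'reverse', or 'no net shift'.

Direction: reverse

Q₀ = 1.889 vs Keq = 58.39 ⇒ Q<K, forward
Step 1:
                    X           A           L
  init           7.93      0.3361       5.034
  Δ            -0.324      -0.324       0.324
  eq            7.606     0.01206       5.358
  solve Keq expr → x = 0.324; check Q = 58.39
Then change container volume by factor 2 (V_new/V_old).
Step 2:
                    X           A           L
  init          3.803    0.006032       2.679
  Δ          0.005986    0.005986   -0.005986
  eq            3.809     0.01202       2.673
  solve Keq expr → x = -0.005986; check Q = 58.39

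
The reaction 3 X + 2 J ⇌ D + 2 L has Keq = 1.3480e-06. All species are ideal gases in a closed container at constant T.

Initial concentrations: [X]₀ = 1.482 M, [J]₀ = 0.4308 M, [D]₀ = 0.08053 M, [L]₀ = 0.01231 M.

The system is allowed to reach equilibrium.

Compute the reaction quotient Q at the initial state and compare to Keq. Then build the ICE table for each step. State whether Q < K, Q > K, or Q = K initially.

Q₀ = 2.0201e-05 vs Keq = 1.3480e-06 ⇒ Q>K, reverse
Step 1:
                   X          J          D          L
  init         1.482     0.4308    0.08053    0.01231
  Δ          0.01339   0.008925  -0.004463  -0.008925
  eq           1.495     0.4397    0.07607   0.003385
  solve Keq expr → x = -0.004463; check Q = 1.3480e-06

Q₀ = 2.0201e-05; Q > K (proceeds reverse)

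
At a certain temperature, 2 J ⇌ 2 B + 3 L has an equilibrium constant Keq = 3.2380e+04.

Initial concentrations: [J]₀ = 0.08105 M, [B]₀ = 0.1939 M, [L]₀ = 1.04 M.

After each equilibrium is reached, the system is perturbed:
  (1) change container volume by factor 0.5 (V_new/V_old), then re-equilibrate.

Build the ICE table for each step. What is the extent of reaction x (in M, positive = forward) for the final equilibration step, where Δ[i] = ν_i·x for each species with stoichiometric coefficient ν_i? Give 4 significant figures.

x = -0.00336 M

Q₀ = 6.438 vs Keq = 3.2380e+04 ⇒ Q<K, forward
Step 1:
                   J          B          L
  Initial    0.08105     0.1939       1.04
  Change    -0.07916    0.07916     0.1187
  Equil     0.001893     0.2731      1.159
  solve Keq expr → x = 0.03958; check Q = 3.2380e+04
Then change container volume by factor 0.5 (V_new/V_old).
Step 2:
                   J          B          L
  Initial   0.003785     0.5461      2.317
  Change    0.006721  -0.006721   -0.01008
  Equil      0.01051     0.5394      2.307
  solve Keq expr → x = -0.00336; check Q = 3.2380e+04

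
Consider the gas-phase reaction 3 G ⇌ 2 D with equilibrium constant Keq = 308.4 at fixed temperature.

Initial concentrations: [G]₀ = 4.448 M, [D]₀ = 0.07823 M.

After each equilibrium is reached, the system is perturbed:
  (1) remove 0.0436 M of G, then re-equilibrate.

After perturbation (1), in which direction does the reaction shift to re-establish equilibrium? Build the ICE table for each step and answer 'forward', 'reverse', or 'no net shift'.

Q₀ = 6.9543e-05 vs Keq = 308.4 ⇒ Q<K, forward
Step 1:
                   G          D
  Initial      4.448    0.07823
  Change      -4.151      2.767
  Equil       0.2972      2.845
  solve Keq expr → x = 1.384; check Q = 308.4
Then remove 0.0436 M of G.
Step 2:
                   G          D
  Initial     0.2536      2.845
  Change     0.04166   -0.02778
  Equil       0.2953      2.818
  solve Keq expr → x = -0.01389; check Q = 308.4

Direction: reverse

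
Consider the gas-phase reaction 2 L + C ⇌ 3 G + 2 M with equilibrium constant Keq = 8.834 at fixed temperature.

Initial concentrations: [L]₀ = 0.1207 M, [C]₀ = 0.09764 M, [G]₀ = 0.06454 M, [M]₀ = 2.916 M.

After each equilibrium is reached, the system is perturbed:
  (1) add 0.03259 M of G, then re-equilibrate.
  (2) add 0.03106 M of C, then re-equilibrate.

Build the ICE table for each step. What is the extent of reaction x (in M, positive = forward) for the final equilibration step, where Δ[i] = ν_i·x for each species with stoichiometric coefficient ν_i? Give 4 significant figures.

Q₀ = 1.607 vs Keq = 8.834 ⇒ Q<K, forward
Step 1:
                    L           C           G           M
  Initial      0.1207     0.09764     0.06454       2.916
  Change     -0.02102    -0.01051     0.03153     0.02102
  Equil       0.09968     0.08713     0.09607       2.937
  solve Keq expr → x = 0.01051; check Q = 8.834
Then add 0.03259 M of G.
Step 2:
                    L           C           G           M
  Initial     0.09968     0.08713      0.1287       2.937
  Change      0.01388    0.006939    -0.02082    -0.01388
  Equil        0.1136     0.09407      0.1078       2.923
  solve Keq expr → x = -0.006939; check Q = 8.834
Then add 0.03106 M of C.
Step 3:
                    L           C           G           M
  Initial      0.1136      0.1251      0.1078       2.923
  Change    -0.004518   -0.002259    0.006776    0.004518
  Equil         0.109      0.1229      0.1146       2.928
  solve Keq expr → x = 0.002259; check Q = 8.834

x = 0.002259 M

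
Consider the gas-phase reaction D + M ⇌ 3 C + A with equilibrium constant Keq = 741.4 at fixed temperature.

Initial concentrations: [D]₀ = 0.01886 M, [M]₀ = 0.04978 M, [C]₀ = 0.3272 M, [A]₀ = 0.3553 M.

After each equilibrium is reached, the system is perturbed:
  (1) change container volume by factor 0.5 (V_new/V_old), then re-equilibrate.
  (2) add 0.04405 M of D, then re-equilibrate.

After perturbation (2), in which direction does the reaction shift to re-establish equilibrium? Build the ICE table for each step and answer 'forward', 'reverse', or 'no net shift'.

Direction: forward

Q₀ = 13.26 vs Keq = 741.4 ⇒ Q<K, forward
Step 1:
                    D           M           C           A
  I           0.01886     0.04978      0.3272      0.3553
  C          -0.01798    -0.01798     0.05395     0.01798
  E        8.7678e-04      0.0318      0.3811      0.3733
  solve Keq expr → x = 0.01798; check Q = 741.4
Then change container volume by factor 0.5 (V_new/V_old).
Step 2:
                    D           M           C           A
  I          0.001754     0.06359      0.7623      0.7466
  C           0.00443     0.00443    -0.01329    -0.00443
  E          0.006183     0.06802       0.749      0.7421
  solve Keq expr → x = -0.00443; check Q = 741.4
Then add 0.04405 M of D.
Step 3:
                    D           M           C           A
  I           0.05023     0.06802       0.749      0.7421
  C          -0.03244    -0.03244     0.09731     0.03244
  E            0.0178     0.03559      0.8463      0.7746
  solve Keq expr → x = 0.03244; check Q = 741.4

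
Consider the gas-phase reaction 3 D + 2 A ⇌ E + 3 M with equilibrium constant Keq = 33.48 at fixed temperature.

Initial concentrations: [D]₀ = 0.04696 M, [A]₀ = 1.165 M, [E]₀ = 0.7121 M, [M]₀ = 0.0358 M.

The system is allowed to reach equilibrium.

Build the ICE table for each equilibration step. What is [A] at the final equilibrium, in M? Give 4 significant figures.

Q₀ = 0.2325 vs Keq = 33.48 ⇒ Q<K, forward
Step 1:
                   D          A          E          M
  I          0.04696      1.165     0.7121     0.0358
  C         -0.03018   -0.02012    0.01006    0.03018
  E          0.01678      1.145     0.7222    0.06598
  solve Keq expr → x = 0.01006; check Q = 33.48

[A]_eq = 1.145 M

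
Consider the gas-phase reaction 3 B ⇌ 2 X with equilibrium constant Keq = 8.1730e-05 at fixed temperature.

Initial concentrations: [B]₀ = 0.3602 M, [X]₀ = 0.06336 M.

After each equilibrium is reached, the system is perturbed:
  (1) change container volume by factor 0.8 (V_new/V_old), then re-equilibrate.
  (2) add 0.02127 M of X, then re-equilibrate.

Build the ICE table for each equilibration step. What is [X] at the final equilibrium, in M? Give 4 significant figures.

[X]_eq = 0.004146 M

Q₀ = 0.0859 vs Keq = 8.1730e-05 ⇒ Q>K, reverse
Step 1:
                    B           X
  init         0.3602     0.06336
  Δ           0.09093    -0.06062
  eq           0.4511    0.002739
  solve Keq expr → x = -0.03031; check Q = 8.1730e-05
Then change container volume by factor 0.8 (V_new/V_old).
Step 2:
                    B           X
  init         0.5639    0.003424
  Δ       -5.9713e-04  3.9809e-04
  eq           0.5633    0.003822
  solve Keq expr → x = 1.9904e-04; check Q = 8.1730e-05
Then add 0.02127 M of X.
Step 3:
                    B           X
  init         0.5633     0.02509
  Δ           0.03142    -0.02095
  eq           0.5947    0.004146
  solve Keq expr → x = -0.01047; check Q = 8.1730e-05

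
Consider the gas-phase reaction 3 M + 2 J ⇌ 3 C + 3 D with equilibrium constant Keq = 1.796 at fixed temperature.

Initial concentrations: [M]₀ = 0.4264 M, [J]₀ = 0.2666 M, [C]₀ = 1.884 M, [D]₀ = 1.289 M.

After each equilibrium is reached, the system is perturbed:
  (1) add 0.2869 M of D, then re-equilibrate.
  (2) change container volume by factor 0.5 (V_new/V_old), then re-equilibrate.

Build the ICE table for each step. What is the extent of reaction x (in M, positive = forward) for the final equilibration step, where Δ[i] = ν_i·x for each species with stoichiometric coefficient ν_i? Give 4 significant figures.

x = -0.04413 M

Q₀ = 2599 vs Keq = 1.796 ⇒ Q>K, reverse
Step 1:
                  M         J         C         D
  init       0.4264    0.2666     1.884     1.289
  Δ           0.581    0.3873    -0.581    -0.581
  eq          1.007    0.6539     1.303     0.708
  solve Keq expr → x = -0.1937; check Q = 1.796
Then add 0.2869 M of D.
Step 2:
                  M         J         C         D
  init        1.007    0.6539     1.303    0.9949
  Δ         0.09857   0.06572  -0.09857  -0.09857
  eq          1.106    0.7196     1.204    0.8963
  solve Keq expr → x = -0.03286; check Q = 1.796
Then change container volume by factor 0.5 (V_new/V_old).
Step 3:
                  M         J         C         D
  init        2.212     1.439     2.409     1.793
  Δ          0.1324   0.08826   -0.1324   -0.1324
  eq          2.344     1.528     2.276      1.66
  solve Keq expr → x = -0.04413; check Q = 1.796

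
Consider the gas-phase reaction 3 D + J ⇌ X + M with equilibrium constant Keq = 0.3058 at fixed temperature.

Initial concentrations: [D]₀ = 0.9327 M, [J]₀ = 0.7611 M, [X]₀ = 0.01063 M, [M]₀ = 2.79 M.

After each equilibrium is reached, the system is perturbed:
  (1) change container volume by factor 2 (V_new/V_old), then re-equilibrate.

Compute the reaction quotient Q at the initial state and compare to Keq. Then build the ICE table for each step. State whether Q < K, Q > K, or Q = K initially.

Q₀ = 0.04803; Q < K (proceeds forward)

Q₀ = 0.04803 vs Keq = 0.3058 ⇒ Q<K, forward
Step 1:
                   D          J          X          M
  init        0.9327     0.7611    0.01063       2.79
  Δ           -0.103   -0.03432    0.03432    0.03432
  eq          0.8297     0.7268    0.04495      2.824
  solve Keq expr → x = 0.03432; check Q = 0.3058
Then change container volume by factor 2 (V_new/V_old).
Step 2:
                   D          J          X          M
  init        0.4149     0.3634    0.02248      1.412
  Δ          0.04353    0.01451   -0.01451   -0.01451
  eq          0.4584     0.3779   0.007964      1.398
  solve Keq expr → x = -0.01451; check Q = 0.3058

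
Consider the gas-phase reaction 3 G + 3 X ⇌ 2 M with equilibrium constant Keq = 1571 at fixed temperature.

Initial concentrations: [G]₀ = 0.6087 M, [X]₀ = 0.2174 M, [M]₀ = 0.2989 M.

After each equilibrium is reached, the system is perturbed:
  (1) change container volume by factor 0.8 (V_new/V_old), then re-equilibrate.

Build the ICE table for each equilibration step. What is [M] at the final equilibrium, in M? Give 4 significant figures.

[M]_eq = 0.4932 M

Q₀ = 38.55 vs Keq = 1571 ⇒ Q<K, forward
Step 1:
                  G         X         M
  I          0.6087    0.2174    0.2989
  C          -0.124    -0.124   0.08268
  E          0.4847   0.09337    0.3816
  solve Keq expr → x = 0.04134; check Q = 1571
Then change container volume by factor 0.8 (V_new/V_old).
Step 2:
                  G         X         M
  I          0.6058    0.1167     0.477
  C        -0.02437  -0.02437   0.01624
  E          0.5815   0.09235    0.4932
  solve Keq expr → x = 0.008122; check Q = 1571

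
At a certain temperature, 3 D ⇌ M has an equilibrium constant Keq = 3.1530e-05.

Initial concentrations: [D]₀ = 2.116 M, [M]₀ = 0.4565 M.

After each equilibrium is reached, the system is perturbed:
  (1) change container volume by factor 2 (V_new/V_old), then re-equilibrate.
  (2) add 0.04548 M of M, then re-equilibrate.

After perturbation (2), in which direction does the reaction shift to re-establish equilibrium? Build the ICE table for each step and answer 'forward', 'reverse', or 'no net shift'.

Q₀ = 0.04818 vs Keq = 3.1530e-05 ⇒ Q>K, reverse
Step 1:
                    D           M
  init          2.116      0.4565
  Δ             1.366     -0.4552
  eq            3.482    0.001331
  solve Keq expr → x = -0.4552; check Q = 3.1530e-05
Then change container volume by factor 2 (V_new/V_old).
Step 2:
                    D           M
  init          1.741  6.6527e-04
  Δ          0.001496 -4.9852e-04
  eq            1.742  1.6675e-04
  solve Keq expr → x = -4.9852e-04; check Q = 3.1530e-05
Then add 0.04548 M of M.
Step 3:
                    D           M
  init          1.742     0.04565
  Δ            0.1363    -0.04544
  eq            1.879  2.0903e-04
  solve Keq expr → x = -0.04544; check Q = 3.1530e-05

Direction: reverse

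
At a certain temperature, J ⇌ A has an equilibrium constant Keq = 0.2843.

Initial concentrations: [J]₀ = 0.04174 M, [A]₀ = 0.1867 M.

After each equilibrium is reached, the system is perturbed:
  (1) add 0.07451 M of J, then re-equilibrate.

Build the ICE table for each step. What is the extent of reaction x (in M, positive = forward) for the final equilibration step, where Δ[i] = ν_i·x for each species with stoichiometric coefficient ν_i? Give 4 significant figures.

x = 0.01649 M

Q₀ = 4.473 vs Keq = 0.2843 ⇒ Q>K, reverse
Step 1:
                  J         A
  init      0.04174    0.1867
  Δ          0.1361   -0.1361
  eq         0.1779   0.05057
  solve Keq expr → x = -0.1361; check Q = 0.2843
Then add 0.07451 M of J.
Step 2:
                  J         A
  init       0.2524   0.05057
  Δ        -0.01649   0.01649
  eq         0.2359   0.06706
  solve Keq expr → x = 0.01649; check Q = 0.2843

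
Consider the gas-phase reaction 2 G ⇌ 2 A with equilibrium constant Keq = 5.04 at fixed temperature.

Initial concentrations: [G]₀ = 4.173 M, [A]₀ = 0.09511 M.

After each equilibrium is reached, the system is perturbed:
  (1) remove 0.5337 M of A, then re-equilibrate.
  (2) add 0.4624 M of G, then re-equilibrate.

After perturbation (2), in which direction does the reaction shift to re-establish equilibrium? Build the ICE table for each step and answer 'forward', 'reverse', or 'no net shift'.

Direction: forward

Q₀ = 5.1946e-04 vs Keq = 5.04 ⇒ Q<K, forward
Step 1:
                   G          A
  I            4.173    0.09511
  C           -2.858      2.858
  E            1.315      2.953
  solve Keq expr → x = 1.429; check Q = 5.04
Then remove 0.5337 M of A.
Step 2:
                   G          A
  I            1.315      2.419
  C          -0.1645     0.1645
  E            1.151      2.584
  solve Keq expr → x = 0.08223; check Q = 5.04
Then add 0.4624 M of G.
Step 3:
                   G          A
  I            1.613      2.584
  C          -0.3199     0.3199
  E            1.293      2.903
  solve Keq expr → x = 0.16; check Q = 5.04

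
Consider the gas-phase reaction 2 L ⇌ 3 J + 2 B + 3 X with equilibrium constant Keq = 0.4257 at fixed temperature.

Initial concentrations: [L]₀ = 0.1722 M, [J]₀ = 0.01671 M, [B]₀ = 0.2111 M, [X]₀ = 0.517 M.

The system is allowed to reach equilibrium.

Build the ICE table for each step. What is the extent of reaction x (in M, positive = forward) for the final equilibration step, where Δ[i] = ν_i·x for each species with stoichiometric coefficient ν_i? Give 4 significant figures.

Q₀ = 9.6897e-07 vs Keq = 0.4257 ⇒ Q<K, forward
Step 1:
                    L           J           B           X
  init         0.1722     0.01671      0.2111       0.517
  Δ           -0.1376      0.2063      0.1376      0.2063
  eq          0.03463      0.2231      0.3487      0.7233
  solve Keq expr → x = 0.06878; check Q = 0.4257

x = 0.06878 M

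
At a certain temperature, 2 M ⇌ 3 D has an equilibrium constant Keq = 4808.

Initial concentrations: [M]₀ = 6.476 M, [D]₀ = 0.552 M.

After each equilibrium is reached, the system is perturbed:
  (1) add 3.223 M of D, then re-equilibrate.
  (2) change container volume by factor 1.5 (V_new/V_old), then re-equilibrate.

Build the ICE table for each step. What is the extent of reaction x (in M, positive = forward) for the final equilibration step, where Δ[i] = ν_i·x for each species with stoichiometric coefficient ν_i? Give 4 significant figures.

x = 0.03576 M

Q₀ = 0.004011 vs Keq = 4808 ⇒ Q<K, forward
Step 1:
                  M         D
  init        6.476     0.552
  Δ          -6.046     9.068
  eq         0.4303      9.62
  solve Keq expr → x = 3.023; check Q = 4808
Then add 3.223 M of D.
Step 2:
                  M         D
  init       0.4303     12.84
  Δ          0.2093   -0.3139
  eq         0.6396     12.53
  solve Keq expr → x = -0.1046; check Q = 4808
Then change container volume by factor 1.5 (V_new/V_old).
Step 3:
                  M         D
  init       0.4264     8.353
  Δ        -0.07152    0.1073
  eq         0.3549      8.46
  solve Keq expr → x = 0.03576; check Q = 4808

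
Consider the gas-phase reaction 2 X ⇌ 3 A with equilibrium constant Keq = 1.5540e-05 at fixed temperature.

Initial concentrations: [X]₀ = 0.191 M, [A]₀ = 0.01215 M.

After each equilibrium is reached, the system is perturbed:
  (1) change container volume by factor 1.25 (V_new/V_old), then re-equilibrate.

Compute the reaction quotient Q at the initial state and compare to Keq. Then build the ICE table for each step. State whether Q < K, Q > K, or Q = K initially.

Q₀ = 4.9166e-05 vs Keq = 1.5540e-05 ⇒ Q>K, reverse
Step 1:
                  X         A
  Initial     0.191   0.01215
  Change   0.002534 -0.003801
  Equil      0.1935  0.008349
  solve Keq expr → x = -0.001267; check Q = 1.5540e-05
Then change container volume by factor 1.25 (V_new/V_old).
Step 2:
                  X         A
  Initial    0.1548   0.00668
  Change  -3.3689e-04 5.0533e-04
  Equil      0.1545  0.007185
  solve Keq expr → x = 1.6844e-04; check Q = 1.5540e-05

Q₀ = 4.9166e-05; Q > K (proceeds reverse)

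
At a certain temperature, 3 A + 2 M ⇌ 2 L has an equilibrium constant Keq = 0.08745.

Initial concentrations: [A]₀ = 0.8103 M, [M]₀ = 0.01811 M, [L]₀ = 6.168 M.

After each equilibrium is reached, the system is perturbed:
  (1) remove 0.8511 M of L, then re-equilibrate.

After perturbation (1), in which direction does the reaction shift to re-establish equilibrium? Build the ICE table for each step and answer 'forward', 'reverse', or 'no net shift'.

Direction: forward

Q₀ = 2.1803e+05 vs Keq = 0.08745 ⇒ Q>K, reverse
Step 1:
                   A          M          L
  init        0.8103    0.01811      6.168
  Δ            2.929      1.953     -1.953
  eq            3.74      1.971      4.215
  solve Keq expr → x = -0.9764; check Q = 0.08745
Then remove 0.8511 M of L.
Step 2:
                   A          M          L
  init          3.74      1.971      3.364
  Δ          -0.2348    -0.1566     0.1566
  eq           3.505      1.814      3.521
  solve Keq expr → x = 0.07828; check Q = 0.08745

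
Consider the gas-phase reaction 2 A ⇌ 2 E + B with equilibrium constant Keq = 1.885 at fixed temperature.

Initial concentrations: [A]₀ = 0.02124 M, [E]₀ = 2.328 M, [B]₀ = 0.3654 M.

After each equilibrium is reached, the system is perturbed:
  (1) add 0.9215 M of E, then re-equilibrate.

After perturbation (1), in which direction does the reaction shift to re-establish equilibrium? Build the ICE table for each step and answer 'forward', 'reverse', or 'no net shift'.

Q₀ = 4390 vs Keq = 1.885 ⇒ Q>K, reverse
Step 1:
                    A           E           B
  Initial     0.02124       2.328      0.3654
  Change       0.4688     -0.4688     -0.2344
  Equil        0.4901       1.859       0.131
  solve Keq expr → x = -0.2344; check Q = 1.885
Then add 0.9215 M of E.
Step 2:
                    A           E           B
  Initial      0.4901       2.781       0.131
  Change      0.08812    -0.08812    -0.04406
  Equil        0.5782       2.693     0.08692
  solve Keq expr → x = -0.04406; check Q = 1.885

Direction: reverse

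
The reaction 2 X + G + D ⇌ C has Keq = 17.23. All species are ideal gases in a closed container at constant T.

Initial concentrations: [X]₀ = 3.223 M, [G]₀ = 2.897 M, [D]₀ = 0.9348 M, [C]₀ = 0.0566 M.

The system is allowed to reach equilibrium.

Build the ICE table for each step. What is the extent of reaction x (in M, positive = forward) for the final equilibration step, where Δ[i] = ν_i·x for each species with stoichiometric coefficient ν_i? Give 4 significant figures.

Q₀ = 0.002012 vs Keq = 17.23 ⇒ Q<K, forward
Step 1:
                    X           G           D           C
  I             3.223       2.897      0.9348      0.0566
  C             -1.84     -0.9198     -0.9198      0.9198
  E             1.383       1.977     0.01498      0.9764
  solve Keq expr → x = 0.9198; check Q = 17.23

x = 0.9198 M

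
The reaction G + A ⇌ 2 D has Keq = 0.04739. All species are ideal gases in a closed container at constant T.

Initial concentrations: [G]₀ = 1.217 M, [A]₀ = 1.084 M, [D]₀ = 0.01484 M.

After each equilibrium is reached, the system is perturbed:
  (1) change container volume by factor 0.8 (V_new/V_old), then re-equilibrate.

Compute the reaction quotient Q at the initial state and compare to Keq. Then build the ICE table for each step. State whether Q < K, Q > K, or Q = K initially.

Q₀ = 1.6694e-04; Q < K (proceeds forward)

Q₀ = 1.6694e-04 vs Keq = 0.04739 ⇒ Q<K, forward
Step 1:
                   G          A          D
  I            1.217      1.084    0.01484
  C           -0.106     -0.106     0.2121
  E            1.111      0.978     0.2269
  solve Keq expr → x = 0.106; check Q = 0.04739
Then change container volume by factor 0.8 (V_new/V_old).
Step 2:
                   G          A          D
  I            1.389      1.222     0.2836
  C                0          0          0
  E            1.389      1.222     0.2836
  solve Keq expr → x = 0; check Q = 0.04739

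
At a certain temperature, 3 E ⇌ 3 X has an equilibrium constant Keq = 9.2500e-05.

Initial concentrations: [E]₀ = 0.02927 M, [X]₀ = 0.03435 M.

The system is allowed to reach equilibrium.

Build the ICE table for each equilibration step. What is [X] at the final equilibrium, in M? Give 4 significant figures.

Q₀ = 1.616 vs Keq = 9.2500e-05 ⇒ Q>K, reverse
Step 1:
                   E          X
  I          0.02927    0.03435
  C           0.0316    -0.0316
  E          0.06087   0.002753
  solve Keq expr → x = -0.01053; check Q = 9.2500e-05

[X]_eq = 0.002753 M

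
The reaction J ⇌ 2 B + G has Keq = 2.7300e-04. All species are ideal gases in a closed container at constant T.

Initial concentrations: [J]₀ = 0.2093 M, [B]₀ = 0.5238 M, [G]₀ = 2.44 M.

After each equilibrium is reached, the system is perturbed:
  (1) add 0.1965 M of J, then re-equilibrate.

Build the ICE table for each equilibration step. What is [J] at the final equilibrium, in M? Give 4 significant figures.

[J]_eq = 0.6631 M

Q₀ = 3.199 vs Keq = 2.7300e-04 ⇒ Q>K, reverse
Step 1:
                  J         B         G
  I          0.2093    0.5238      2.44
  C          0.2581   -0.5162   -0.2581
  E          0.4674  0.007647     2.182
  solve Keq expr → x = -0.2581; check Q = 2.7300e-04
Then add 0.1965 M of J.
Step 2:
                  J         B         G
  I          0.6639  0.007647     2.182
  C       -7.3016e-04   0.00146 7.3016e-04
  E          0.6631  0.009107     2.183
  solve Keq expr → x = 7.3016e-04; check Q = 2.7300e-04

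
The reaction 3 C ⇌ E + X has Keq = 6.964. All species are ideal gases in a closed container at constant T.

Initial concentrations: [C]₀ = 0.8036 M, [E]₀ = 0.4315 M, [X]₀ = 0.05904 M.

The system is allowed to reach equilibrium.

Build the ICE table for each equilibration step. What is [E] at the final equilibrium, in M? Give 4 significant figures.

Q₀ = 0.04909 vs Keq = 6.964 ⇒ Q<K, forward
Step 1:
                   C          E          X
  init        0.8036     0.4315    0.05904
  Δ          -0.5296     0.1765     0.1765
  eq           0.274      0.608     0.2356
  solve Keq expr → x = 0.1765; check Q = 6.964

[E]_eq = 0.608 M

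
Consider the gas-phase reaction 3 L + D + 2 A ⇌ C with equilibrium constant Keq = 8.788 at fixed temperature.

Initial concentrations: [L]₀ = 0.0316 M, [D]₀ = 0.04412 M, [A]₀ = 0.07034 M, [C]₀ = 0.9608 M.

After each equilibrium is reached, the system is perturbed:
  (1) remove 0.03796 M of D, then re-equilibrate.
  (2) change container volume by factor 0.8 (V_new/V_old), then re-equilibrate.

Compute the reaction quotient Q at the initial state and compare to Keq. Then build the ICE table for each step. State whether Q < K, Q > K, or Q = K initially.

Q₀ = 1.3949e+08; Q > K (proceeds reverse)

Q₀ = 1.3949e+08 vs Keq = 8.788 ⇒ Q>K, reverse
Step 1:
                    L           D           A           C
  init         0.0316     0.04412     0.07034      0.9608
  Δ            0.8265      0.2755       0.551     -0.2755
  eq           0.8581      0.3196      0.6214      0.6853
  solve Keq expr → x = -0.2755; check Q = 8.788
Then remove 0.03796 M of D.
Step 2:
                    L           D           A           C
  init         0.8581      0.2817      0.6214      0.6853
  Δ           0.01745    0.005815     0.01163   -0.005815
  eq           0.8756      0.2875       0.633      0.6795
  solve Keq expr → x = -0.005815; check Q = 8.788
Then change container volume by factor 0.8 (V_new/V_old).
Step 3:
                    L           D           A           C
  init          1.094      0.3594      0.7912      0.8493
  Δ           -0.1795    -0.05984     -0.1197     0.05984
  eq           0.9149      0.2995      0.6716      0.9092
  solve Keq expr → x = 0.05984; check Q = 8.788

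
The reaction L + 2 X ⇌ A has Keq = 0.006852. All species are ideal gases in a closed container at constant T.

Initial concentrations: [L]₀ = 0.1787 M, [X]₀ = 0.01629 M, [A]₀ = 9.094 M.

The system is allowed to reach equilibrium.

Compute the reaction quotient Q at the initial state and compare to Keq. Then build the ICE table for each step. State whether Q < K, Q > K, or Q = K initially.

Q₀ = 1.9177e+05; Q > K (proceeds reverse)

Q₀ = 1.9177e+05 vs Keq = 0.006852 ⇒ Q>K, reverse
Step 1:
                  L         X         A
  I          0.1787   0.01629     9.094
  C           5.168     10.34    -5.168
  E           5.347     10.35     3.926
  solve Keq expr → x = -5.168; check Q = 0.006852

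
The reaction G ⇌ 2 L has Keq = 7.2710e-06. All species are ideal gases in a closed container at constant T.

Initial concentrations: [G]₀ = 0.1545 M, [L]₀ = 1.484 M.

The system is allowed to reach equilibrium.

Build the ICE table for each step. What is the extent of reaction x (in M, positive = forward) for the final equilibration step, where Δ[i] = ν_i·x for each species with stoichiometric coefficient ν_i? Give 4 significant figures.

x = -0.7407 M

Q₀ = 14.25 vs Keq = 7.2710e-06 ⇒ Q>K, reverse
Step 1:
                   G          L
  init        0.1545      1.484
  Δ           0.7407     -1.481
  eq          0.8952   0.002551
  solve Keq expr → x = -0.7407; check Q = 7.2710e-06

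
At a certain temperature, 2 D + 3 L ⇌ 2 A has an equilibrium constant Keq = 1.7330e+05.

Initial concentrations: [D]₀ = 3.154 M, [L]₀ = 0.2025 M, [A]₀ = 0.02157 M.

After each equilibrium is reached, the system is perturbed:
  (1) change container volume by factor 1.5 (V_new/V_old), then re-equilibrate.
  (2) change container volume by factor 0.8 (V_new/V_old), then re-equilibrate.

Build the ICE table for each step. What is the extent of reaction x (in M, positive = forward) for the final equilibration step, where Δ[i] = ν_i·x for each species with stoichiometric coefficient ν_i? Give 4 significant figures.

x = 2.0374e-04 M

Q₀ = 0.005633 vs Keq = 1.7330e+05 ⇒ Q<K, forward
Step 1:
                  D         L         A
  init        3.154    0.2025   0.02157
  Δ         -0.1333      -0.2    0.1333
  eq          3.021  0.002476    0.1549
  solve Keq expr → x = 0.06667; check Q = 1.7330e+05
Then change container volume by factor 1.5 (V_new/V_old).
Step 2:
                  D         L         A
  init        2.014  0.001651    0.1033
  Δ       5.4411e-04 8.1616e-04 -5.4411e-04
  eq          2.014  0.002467    0.1027
  solve Keq expr → x = -2.7205e-04; check Q = 1.7330e+05
Then change container volume by factor 0.8 (V_new/V_old).
Step 3:
                  D         L         A
  init        2.518  0.003083    0.1284
  Δ       -4.0747e-04 -6.1121e-04 4.0747e-04
  eq          2.517  0.002472    0.1288
  solve Keq expr → x = 2.0374e-04; check Q = 1.7330e+05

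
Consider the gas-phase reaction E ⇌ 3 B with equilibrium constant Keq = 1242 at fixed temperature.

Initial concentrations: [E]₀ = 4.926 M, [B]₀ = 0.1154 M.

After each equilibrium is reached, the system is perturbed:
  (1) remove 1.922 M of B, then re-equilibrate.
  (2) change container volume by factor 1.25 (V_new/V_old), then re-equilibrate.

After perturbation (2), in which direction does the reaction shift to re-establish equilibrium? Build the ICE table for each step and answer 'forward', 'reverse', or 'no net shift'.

Q₀ = 3.1198e-04 vs Keq = 1242 ⇒ Q<K, forward
Step 1:
                  E         B
  init        4.926    0.1154
  Δ          -3.747     11.24
  eq          1.179     11.36
  solve Keq expr → x = 3.747; check Q = 1242
Then remove 1.922 M of B.
Step 2:
                  E         B
  init        1.179     9.434
  Δ         -0.2947     0.884
  eq         0.8844     10.32
  solve Keq expr → x = 0.2947; check Q = 1242
Then change container volume by factor 1.25 (V_new/V_old).
Step 3:
                  E         B
  init       0.7076     8.254
  Δ         -0.1671    0.5013
  eq         0.5405     8.756
  solve Keq expr → x = 0.1671; check Q = 1242

Direction: forward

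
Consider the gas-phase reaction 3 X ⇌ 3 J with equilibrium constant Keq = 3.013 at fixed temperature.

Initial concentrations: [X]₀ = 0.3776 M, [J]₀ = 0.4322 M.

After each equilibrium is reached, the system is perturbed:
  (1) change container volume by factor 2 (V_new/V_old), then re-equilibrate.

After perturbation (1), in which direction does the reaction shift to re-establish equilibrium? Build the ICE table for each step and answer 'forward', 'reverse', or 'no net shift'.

Q₀ = 1.5 vs Keq = 3.013 ⇒ Q<K, forward
Step 1:
                  X         J
  Initial    0.3776    0.4322
  Change    -0.0463    0.0463
  Equil      0.3313    0.4785
  solve Keq expr → x = 0.01543; check Q = 3.013
Then change container volume by factor 2 (V_new/V_old).
Step 2:
                  X         J
  Initial    0.1656    0.2393
  Change          0         0
  Equil      0.1656    0.2393
  solve Keq expr → x = 0; check Q = 3.013

Direction: no net shift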